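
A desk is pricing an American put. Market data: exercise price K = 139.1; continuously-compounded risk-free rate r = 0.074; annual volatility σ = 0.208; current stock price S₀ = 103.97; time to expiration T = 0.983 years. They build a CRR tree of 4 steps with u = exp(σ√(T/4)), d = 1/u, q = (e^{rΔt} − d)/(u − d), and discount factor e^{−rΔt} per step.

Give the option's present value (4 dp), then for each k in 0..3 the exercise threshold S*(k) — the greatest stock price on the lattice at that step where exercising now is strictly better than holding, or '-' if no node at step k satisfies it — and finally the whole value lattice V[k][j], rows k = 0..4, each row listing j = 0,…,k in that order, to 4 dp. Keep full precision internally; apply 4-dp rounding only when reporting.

Δt=0.24575, u=1.10862, d=0.90203, q=0.56308, disc=e^(-rΔt)=0.98198
k=4 terminal: V=max(K-S,0) → 70.2690 54.5048 35.1300 11.3179 0.0000
k=3: j=0 S=76.3071 intr=62.7929 cont=60.2862 V=62.7929[EX]; j=1 S=93.7836 intr=45.3164 cont=42.8096 V=45.3164[EX]; j=2 S=115.2628 intr=23.8372 cont=21.3305 V=23.8372[EX]; j=3 S=141.6613 intr=0.0000 cont=4.8559 V=4.8559[hold]  S*(3)=115.2628
k=2: j=0 S=84.5952 intr=54.5048 cont=51.9980 V=54.5048[EX]; j=1 S=103.9700 intr=35.1300 cont=32.6233 V=35.1300[EX]; j=2 S=127.7821 intr=11.3179 cont=12.9123 V=12.9123[hold]  S*(2)=103.9700
k=1: j=0 S=93.7836 intr=45.3164 cont=42.8096 V=45.3164[EX]; j=1 S=115.2628 intr=23.8372 cont=22.2121 V=23.8372[EX]  S*(1)=115.2628
k=0: j=0 S=103.9700 intr=35.1300 cont=32.6233 V=35.1300[EX]  S*(0)=103.9700

price = 35.1300
boundary = 103.9700 115.2628 103.9700 115.2628
tree:
35.1300
45.3164 23.8372
54.5048 35.1300 12.9123
62.7929 45.3164 23.8372 4.8559
70.2690 54.5048 35.1300 11.3179 0.0000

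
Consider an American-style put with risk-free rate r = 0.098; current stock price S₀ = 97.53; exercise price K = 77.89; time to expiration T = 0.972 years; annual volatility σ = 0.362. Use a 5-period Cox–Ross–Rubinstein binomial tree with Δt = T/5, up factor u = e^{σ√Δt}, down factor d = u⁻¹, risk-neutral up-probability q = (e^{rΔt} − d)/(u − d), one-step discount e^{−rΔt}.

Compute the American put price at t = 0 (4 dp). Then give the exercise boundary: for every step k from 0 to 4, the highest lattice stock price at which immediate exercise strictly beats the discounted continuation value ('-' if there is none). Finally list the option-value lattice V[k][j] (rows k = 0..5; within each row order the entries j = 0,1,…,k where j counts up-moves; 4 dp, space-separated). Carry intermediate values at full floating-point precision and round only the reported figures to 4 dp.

price = 3.1363
boundary = - - - 60.4208 51.5074
tree:
3.1363
5.7319 0.8580
10.1998 1.8226 0.0000
17.4692 3.8715 0.0000 0.0000
26.3826 8.2239 0.0000 0.0000 0.0000
33.9811 17.4692 0.0000 0.0000 0.0000 0.0000

Δt=0.19440, u=1.17305, d=0.85248, q=0.52018, disc=e^(-rΔt)=0.98113
k=5 terminal: V=max(K-S,0) → 33.9811 17.4692 0.0000 0.0000 0.0000 0.0000
k=4: j=0 S=51.5074 intr=26.3826 cont=24.9128 V=26.3826[EX]; j=1 S=70.8768 intr=7.0132 cont=8.2239 V=8.2239[hold]; j=2 S=97.5300 intr=0.0000 cont=0.0000 V=0.0000[hold]; j=3 S=134.2062 intr=0.0000 cont=0.0000 V=0.0000[hold]; j=4 S=184.6745 intr=0.0000 cont=0.0000 V=0.0000[hold]  S*(4)=51.5074
k=3: j=0 S=60.4208 intr=17.4692 cont=16.6172 V=17.4692[EX]; j=1 S=83.1421 intr=0.0000 cont=3.8715 V=3.8715[hold]; j=2 S=114.4077 intr=0.0000 cont=0.0000 V=0.0000[hold]; j=3 S=157.4308 intr=0.0000 cont=0.0000 V=0.0000[hold]  S*(3)=60.4208
k=2: j=0 S=70.8768 intr=7.0132 cont=10.1998 V=10.1998[hold]; j=1 S=97.5300 intr=0.0000 cont=1.8226 V=1.8226[hold]; j=2 S=134.2062 intr=0.0000 cont=0.0000 V=0.0000[hold]  S*(2)=-
k=1: j=0 S=83.1421 intr=0.0000 cont=5.7319 V=5.7319[hold]; j=1 S=114.4077 intr=0.0000 cont=0.8580 V=0.8580[hold]  S*(1)=-
k=0: j=0 S=97.5300 intr=0.0000 cont=3.1363 V=3.1363[hold]  S*(0)=-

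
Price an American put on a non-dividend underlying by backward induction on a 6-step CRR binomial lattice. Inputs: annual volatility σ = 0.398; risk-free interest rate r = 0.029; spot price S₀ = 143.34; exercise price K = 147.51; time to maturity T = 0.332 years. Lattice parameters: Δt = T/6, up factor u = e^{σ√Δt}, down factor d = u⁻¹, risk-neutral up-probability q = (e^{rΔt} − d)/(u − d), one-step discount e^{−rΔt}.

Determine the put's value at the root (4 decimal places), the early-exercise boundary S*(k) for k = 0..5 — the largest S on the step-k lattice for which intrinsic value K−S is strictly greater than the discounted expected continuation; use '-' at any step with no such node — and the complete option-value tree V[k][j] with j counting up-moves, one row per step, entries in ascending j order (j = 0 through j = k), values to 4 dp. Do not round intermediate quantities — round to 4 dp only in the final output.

Δt=0.05533, u=1.09814, d=0.91063, q=0.48518, disc=e^(-rΔt)=0.99840
k=6 terminal: V=max(K-S,0) → 65.7744 48.9434 28.6465 4.1700 0.0000 0.0000 0.0000
k=5: j=0 S=89.7574 intr=57.7526 cont=57.5160 V=57.7526[EX]; j=1 S=108.2404 intr=39.2696 cont=39.0331 V=39.2696[EX]; j=2 S=130.5293 intr=16.9807 cont=16.7442 V=16.9807[EX]; j=3 S=157.4080 intr=0.0000 cont=2.1434 V=2.1434[hold]; j=4 S=189.8216 intr=0.0000 cont=0.0000 V=0.0000[hold]; j=5 S=228.9098 intr=0.0000 cont=0.0000 V=0.0000[hold]  S*(5)=130.5293
k=4: j=0 S=98.5666 intr=48.9434 cont=48.7069 V=48.9434[EX]; j=1 S=118.8635 intr=28.6465 cont=28.4100 V=28.6465[EX]; j=2 S=143.3400 intr=4.1700 cont=9.7663 V=9.7663[hold]; j=3 S=172.8567 intr=0.0000 cont=1.1017 V=1.1017[hold]; j=4 S=208.4515 intr=0.0000 cont=0.0000 V=0.0000[hold]  S*(4)=118.8635
k=3: j=0 S=108.2404 intr=39.2696 cont=39.0331 V=39.2696[EX]; j=1 S=130.5293 intr=16.9807 cont=19.4550 V=19.4550[hold]; j=2 S=157.4080 intr=0.0000 cont=5.5535 V=5.5535[hold]; j=3 S=189.8216 intr=0.0000 cont=0.5663 V=0.5663[hold]  S*(3)=108.2404
k=2: j=0 S=118.8635 intr=28.6465 cont=29.6085 V=29.6085[hold]; j=1 S=143.3400 intr=4.1700 cont=12.6900 V=12.6900[hold]; j=2 S=172.8567 intr=0.0000 cont=3.1288 V=3.1288[hold]  S*(2)=-
k=1: j=0 S=130.5293 intr=16.9807 cont=21.3657 V=21.3657[hold]; j=1 S=157.4080 intr=0.0000 cont=8.0382 V=8.0382[hold]  S*(1)=-
k=0: j=0 S=143.3400 intr=4.1700 cont=14.8756 V=14.8756[hold]  S*(0)=-

price = 14.8756
boundary = - - - 108.2404 118.8635 130.5293
tree:
14.8756
21.3657 8.0382
29.6085 12.6900 3.1288
39.2696 19.4550 5.5535 0.5663
48.9434 28.6465 9.7663 1.1017 0.0000
57.7526 39.2696 16.9807 2.1434 0.0000 0.0000
65.7744 48.9434 28.6465 4.1700 0.0000 0.0000 0.0000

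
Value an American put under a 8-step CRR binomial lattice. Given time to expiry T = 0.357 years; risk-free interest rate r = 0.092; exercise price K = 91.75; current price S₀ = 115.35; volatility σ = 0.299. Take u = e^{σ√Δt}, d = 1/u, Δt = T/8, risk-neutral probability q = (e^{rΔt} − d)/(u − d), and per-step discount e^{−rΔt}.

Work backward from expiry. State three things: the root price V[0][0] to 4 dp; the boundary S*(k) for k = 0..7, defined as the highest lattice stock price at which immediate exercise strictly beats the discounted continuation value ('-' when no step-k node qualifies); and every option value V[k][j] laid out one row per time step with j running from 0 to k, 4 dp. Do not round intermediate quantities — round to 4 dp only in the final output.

price = 0.6007
boundary = - - - - - - 78.9642 84.1127
tree:
0.6007
1.0583 0.1775
1.8352 0.3402 0.0268
3.1209 0.6475 0.0556 0.0000
5.1783 1.2218 0.1155 0.0000 0.0000
8.3193 2.2822 0.2400 0.0000 0.0000 0.0000
12.7858 4.2088 0.4987 0.0000 0.0000 0.0000 0.0000
17.6191 7.6373 1.0362 0.0000 0.0000 0.0000 0.0000 0.0000
22.1566 12.7858 2.1531 0.0000 0.0000 0.0000 0.0000 0.0000 0.0000

params: Δt=0.04462 u=1.06520 d=0.93879 q=0.51676 e^(-rΔt)=0.99590
t_8 payoffs: 22.1566 12.7858 2.1531 0.0000 0.0000 0.0000 0.0000 0.0000 0.0000
t_7: node(7,0) S=74.1309 payoff=17.6191 vs cont=17.2432 → 17.6191 [stop]  node(7,1) S=84.1127 payoff=7.6373 vs cont=7.2614 → 7.6373 [stop]  node(7,2) S=95.4386 payoff=0.0000 vs cont=1.0362 → 1.0362 [wait]  node(7,3) S=108.2895 payoff=0.0000 vs cont=0.0000 → 0.0000 [wait]  node(7,4) S=122.8708 payoff=0.0000 vs cont=0.0000 → 0.0000 [wait]  node(7,5) S=139.4155 payoff=0.0000 vs cont=0.0000 → 0.0000 [wait]  node(7,6) S=158.1880 payoff=0.0000 vs cont=0.0000 → 0.0000 [wait]  node(7,7) S=179.4882 payoff=0.0000 vs cont=0.0000 → 0.0000 [wait]  ⇒ S*(7)=84.1127
t_6: node(6,0) S=78.9642 payoff=12.7858 vs cont=12.4099 → 12.7858 [stop]  node(6,1) S=89.5969 payoff=2.1531 vs cont=4.2088 → 4.2088 [wait]  node(6,2) S=101.6612 payoff=0.0000 vs cont=0.4987 → 0.4987 [wait]  node(6,3) S=115.3500 payoff=0.0000 vs cont=0.0000 → 0.0000 [wait]  node(6,4) S=130.8820 payoff=0.0000 vs cont=0.0000 → 0.0000 [wait]  node(6,5) S=148.5054 payoff=0.0000 vs cont=0.0000 → 0.0000 [wait]  node(6,6) S=168.5019 payoff=0.0000 vs cont=0.0000 → 0.0000 [wait]  ⇒ S*(6)=78.9642
t_5: node(5,0) S=84.1127 payoff=7.6373 vs cont=8.3193 → 8.3193 [wait]  node(5,1) S=95.4386 payoff=0.0000 vs cont=2.2822 → 2.2822 [wait]  node(5,2) S=108.2895 payoff=0.0000 vs cont=0.2400 → 0.2400 [wait]  node(5,3) S=122.8708 payoff=0.0000 vs cont=0.0000 → 0.0000 [wait]  node(5,4) S=139.4155 payoff=0.0000 vs cont=0.0000 → 0.0000 [wait]  node(5,5) S=158.1880 payoff=0.0000 vs cont=0.0000 → 0.0000 [wait]  ⇒ S*(5)=-
t_4: node(4,0) S=89.5969 payoff=2.1531 vs cont=5.1783 → 5.1783 [wait]  node(4,1) S=101.6612 payoff=0.0000 vs cont=1.2218 → 1.2218 [wait]  node(4,2) S=115.3500 payoff=0.0000 vs cont=0.1155 → 0.1155 [wait]  node(4,3) S=130.8820 payoff=0.0000 vs cont=0.0000 → 0.0000 [wait]  node(4,4) S=148.5054 payoff=0.0000 vs cont=0.0000 → 0.0000 [wait]  ⇒ S*(4)=-
t_3: node(3,0) S=95.4386 payoff=0.0000 vs cont=3.1209 → 3.1209 [wait]  node(3,1) S=108.2895 payoff=0.0000 vs cont=0.6475 → 0.6475 [wait]  node(3,2) S=122.8708 payoff=0.0000 vs cont=0.0556 → 0.0556 [wait]  node(3,3) S=139.4155 payoff=0.0000 vs cont=0.0000 → 0.0000 [wait]  ⇒ S*(3)=-
t_2: node(2,0) S=101.6612 payoff=0.0000 vs cont=1.8352 → 1.8352 [wait]  node(2,1) S=115.3500 payoff=0.0000 vs cont=0.3402 → 0.3402 [wait]  node(2,2) S=130.8820 payoff=0.0000 vs cont=0.0268 → 0.0268 [wait]  ⇒ S*(2)=-
t_1: node(1,0) S=108.2895 payoff=0.0000 vs cont=1.0583 → 1.0583 [wait]  node(1,1) S=122.8708 payoff=0.0000 vs cont=0.1775 → 0.1775 [wait]  ⇒ S*(1)=-
t_0: node(0,0) S=115.3500 payoff=0.0000 vs cont=0.6007 → 0.6007 [wait]  ⇒ S*(0)=-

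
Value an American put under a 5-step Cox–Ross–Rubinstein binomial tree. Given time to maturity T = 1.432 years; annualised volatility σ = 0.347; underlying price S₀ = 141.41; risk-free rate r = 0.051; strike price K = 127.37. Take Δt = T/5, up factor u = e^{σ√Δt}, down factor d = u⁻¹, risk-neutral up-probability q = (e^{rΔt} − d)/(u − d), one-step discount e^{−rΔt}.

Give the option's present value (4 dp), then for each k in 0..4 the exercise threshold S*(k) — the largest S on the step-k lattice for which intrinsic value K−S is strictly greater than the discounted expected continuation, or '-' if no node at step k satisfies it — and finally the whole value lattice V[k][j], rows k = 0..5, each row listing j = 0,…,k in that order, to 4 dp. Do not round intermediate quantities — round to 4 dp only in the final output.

Δt=0.28640, u=1.20406, d=0.83052, q=0.49310, disc=e^(-rΔt)=0.98550
k=5 terminal: V=max(K-S,0) → 71.4929 46.3612 9.9260 0.0000 0.0000 0.0000
k=4: j=0 S=67.2796 intr=60.0904 cont=58.2435 V=60.0904[EX]; j=1 S=97.5397 intr=29.8303 cont=27.9834 V=29.8303[EX]; j=2 S=141.4100 intr=0.0000 cont=4.9586 V=4.9586[hold]; j=3 S=205.0117 intr=0.0000 cont=0.0000 V=0.0000[hold]; j=4 S=297.2194 intr=0.0000 cont=0.0000 V=0.0000[hold]  S*(4)=97.5397
k=3: j=0 S=81.0088 intr=46.3612 cont=44.5143 V=46.3612[EX]; j=1 S=117.4440 intr=9.9260 cont=17.3114 V=17.3114[hold]; j=2 S=170.2666 intr=0.0000 cont=2.4771 V=2.4771[hold]; j=3 S=246.8470 intr=0.0000 cont=0.0000 V=0.0000[hold]  S*(3)=81.0088
k=2: j=0 S=97.5397 intr=29.8303 cont=31.5723 V=31.5723[hold]; j=1 S=141.4100 intr=0.0000 cont=9.8517 V=9.8517[hold]; j=2 S=205.0117 intr=0.0000 cont=1.2374 V=1.2374[hold]  S*(2)=-
k=1: j=0 S=117.4440 intr=9.9260 cont=20.5594 V=20.5594[hold]; j=1 S=170.2666 intr=0.0000 cont=5.5228 V=5.5228[hold]  S*(1)=-
k=0: j=0 S=141.4100 intr=0.0000 cont=12.9543 V=12.9543[hold]  S*(0)=-

price = 12.9543
boundary = - - - 81.0088 97.5397
tree:
12.9543
20.5594 5.5228
31.5723 9.8517 1.2374
46.3612 17.3114 2.4771 0.0000
60.0904 29.8303 4.9586 0.0000 0.0000
71.4929 46.3612 9.9260 0.0000 0.0000 0.0000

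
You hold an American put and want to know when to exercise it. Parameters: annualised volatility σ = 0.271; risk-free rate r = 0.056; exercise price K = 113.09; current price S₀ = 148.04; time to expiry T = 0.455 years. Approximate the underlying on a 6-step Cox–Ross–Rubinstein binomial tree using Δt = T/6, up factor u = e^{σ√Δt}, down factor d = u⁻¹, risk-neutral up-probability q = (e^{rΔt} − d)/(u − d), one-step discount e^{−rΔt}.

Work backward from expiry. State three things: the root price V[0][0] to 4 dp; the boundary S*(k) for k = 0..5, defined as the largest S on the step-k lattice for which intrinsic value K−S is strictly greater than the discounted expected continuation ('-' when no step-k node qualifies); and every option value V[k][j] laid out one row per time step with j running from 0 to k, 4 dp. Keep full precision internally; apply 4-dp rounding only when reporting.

params: Δt=0.07583 u=1.07748 d=0.92809 q=0.50984 e^(-rΔt)=0.99576
t_6 payoffs: 18.4844 3.2558 0.0000 0.0000 0.0000 0.0000 0.0000
t_5: node(5,0) S=101.9359 payoff=11.1541 vs cont=10.6748 → 11.1541 [stop]  node(5,1) S=118.3445 payoff=0.0000 vs cont=1.5891 → 1.5891 [wait]  node(5,2) S=137.3943 payoff=0.0000 vs cont=0.0000 → 0.0000 [wait]  node(5,3) S=159.5106 payoff=0.0000 vs cont=0.0000 → 0.0000 [wait]  node(5,4) S=185.1868 payoff=0.0000 vs cont=0.0000 → 0.0000 [wait]  node(5,5) S=214.9962 payoff=0.0000 vs cont=0.0000 → 0.0000 [wait]  ⇒ S*(5)=101.9359
t_4: node(4,0) S=109.8342 payoff=3.2558 vs cont=6.2509 → 6.2509 [wait]  node(4,1) S=127.5142 payoff=0.0000 vs cont=0.7756 → 0.7756 [wait]  node(4,2) S=148.0400 payoff=0.0000 vs cont=0.0000 → 0.0000 [wait]  node(4,3) S=171.8699 payoff=0.0000 vs cont=0.0000 → 0.0000 [wait]  node(4,4) S=199.5356 payoff=0.0000 vs cont=0.0000 → 0.0000 [wait]  ⇒ S*(4)=-
t_3: node(3,0) S=118.3445 payoff=0.0000 vs cont=3.4447 → 3.4447 [wait]  node(3,1) S=137.3943 payoff=0.0000 vs cont=0.3786 → 0.3786 [wait]  node(3,2) S=159.5106 payoff=0.0000 vs cont=0.0000 → 0.0000 [wait]  node(3,3) S=185.1868 payoff=0.0000 vs cont=0.0000 → 0.0000 [wait]  ⇒ S*(3)=-
t_2: node(2,0) S=127.5142 payoff=0.0000 vs cont=1.8735 → 1.8735 [wait]  node(2,1) S=148.0400 payoff=0.0000 vs cont=0.1848 → 0.1848 [wait]  node(2,2) S=171.8699 payoff=0.0000 vs cont=0.0000 → 0.0000 [wait]  ⇒ S*(2)=-
t_1: node(1,0) S=137.3943 payoff=0.0000 vs cont=1.0082 → 1.0082 [wait]  node(1,1) S=159.5106 payoff=0.0000 vs cont=0.0902 → 0.0902 [wait]  ⇒ S*(1)=-
t_0: node(0,0) S=148.0400 payoff=0.0000 vs cont=0.5379 → 0.5379 [wait]  ⇒ S*(0)=-

price = 0.5379
boundary = - - - - - 101.9359
tree:
0.5379
1.0082 0.0902
1.8735 0.1848 0.0000
3.4447 0.3786 0.0000 0.0000
6.2509 0.7756 0.0000 0.0000 0.0000
11.1541 1.5891 0.0000 0.0000 0.0000 0.0000
18.4844 3.2558 0.0000 0.0000 0.0000 0.0000 0.0000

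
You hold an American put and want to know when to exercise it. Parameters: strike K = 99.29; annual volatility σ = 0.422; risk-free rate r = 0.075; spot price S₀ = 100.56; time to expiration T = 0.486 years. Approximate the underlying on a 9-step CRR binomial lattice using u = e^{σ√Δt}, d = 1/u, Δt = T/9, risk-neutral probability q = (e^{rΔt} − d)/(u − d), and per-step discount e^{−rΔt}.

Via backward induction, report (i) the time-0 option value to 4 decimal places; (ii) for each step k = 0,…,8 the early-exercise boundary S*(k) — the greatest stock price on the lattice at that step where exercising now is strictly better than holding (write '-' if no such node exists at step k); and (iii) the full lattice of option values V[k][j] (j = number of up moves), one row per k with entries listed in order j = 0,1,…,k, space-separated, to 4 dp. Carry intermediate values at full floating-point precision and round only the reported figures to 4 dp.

price = 9.8521
boundary = - - - - 67.9314 74.9306 67.9314 74.9306 82.6510
tree:
9.8521
13.7772 5.9467
18.7235 8.8671 3.0298
24.6510 12.8575 4.8876 1.1680
31.3586 18.0413 7.6986 2.0731 0.2585
37.7040 24.3594 11.7731 3.6241 0.5151 0.0000
43.4567 31.3586 17.3449 6.2113 1.0264 0.0000 0.0000
48.6720 37.7040 24.3594 10.3638 2.0455 0.0000 0.0000 0.0000
53.4002 43.4567 31.3586 16.6390 4.0762 0.0000 0.0000 0.0000 0.0000
57.6867 48.6720 37.7040 24.3594 8.1232 0.0000 0.0000 0.0000 0.0000 0.0000

Δt=0.05400, u=1.10303, d=0.90659, q=0.49616, disc=e^(-rΔt)=0.99596
k=9 terminal: V=max(K-S,0) → 57.6867 48.6720 37.7040 24.3594 8.1232 0.0000 0.0000 0.0000 0.0000 0.0000
k=8: j=0 S=45.8898 intr=53.4002 cont=52.9989 V=53.4002[EX]; j=1 S=55.8333 intr=43.4567 cont=43.0554 V=43.4567[EX]; j=2 S=67.9314 intr=31.3586 cont=30.9573 V=31.3586[EX]; j=3 S=82.6510 intr=16.6390 cont=16.2377 V=16.6390[EX]; j=4 S=100.5600 intr=0.0000 cont=4.0762 V=4.0762[hold]; j=5 S=122.3496 intr=0.0000 cont=0.0000 V=0.0000[hold]; j=6 S=148.8606 intr=0.0000 cont=0.0000 V=0.0000[hold]; j=7 S=181.1161 intr=0.0000 cont=0.0000 V=0.0000[hold]; j=8 S=220.3608 intr=0.0000 cont=0.0000 V=0.0000[hold]  S*(8)=82.6510
k=7: j=0 S=50.6180 intr=48.6720 cont=48.2707 V=48.6720[EX]; j=1 S=61.5860 intr=37.7040 cont=37.3027 V=37.7040[EX]; j=2 S=74.9306 intr=24.3594 cont=23.9581 V=24.3594[EX]; j=3 S=91.1668 intr=8.1232 cont=10.3638 V=10.3638[hold]; j=4 S=110.9210 intr=0.0000 cont=2.0455 V=2.0455[hold]; j=5 S=134.9557 intr=0.0000 cont=0.0000 V=0.0000[hold]; j=6 S=164.1982 intr=0.0000 cont=0.0000 V=0.0000[hold]; j=7 S=199.7771 intr=0.0000 cont=0.0000 V=0.0000[hold]  S*(7)=74.9306
k=6: j=0 S=55.8333 intr=43.4567 cont=43.0554 V=43.4567[EX]; j=1 S=67.9314 intr=31.3586 cont=30.9573 V=31.3586[EX]; j=2 S=82.6510 intr=16.6390 cont=17.3449 V=17.3449[hold]; j=3 S=100.5600 intr=0.0000 cont=6.2113 V=6.2113[hold]; j=4 S=122.3496 intr=0.0000 cont=1.0264 V=1.0264[hold]; j=5 S=148.8606 intr=0.0000 cont=0.0000 V=0.0000[hold]; j=6 S=181.1161 intr=0.0000 cont=0.0000 V=0.0000[hold]  S*(6)=67.9314
k=5: j=0 S=61.5860 intr=37.7040 cont=37.3027 V=37.7040[EX]; j=1 S=74.9306 intr=24.3594 cont=24.3069 V=24.3594[EX]; j=2 S=91.1668 intr=8.1232 cont=11.7731 V=11.7731[hold]; j=3 S=110.9210 intr=0.0000 cont=3.6241 V=3.6241[hold]; j=4 S=134.9557 intr=0.0000 cont=0.5151 V=0.5151[hold]; j=5 S=164.1982 intr=0.0000 cont=0.0000 V=0.0000[hold]  S*(5)=74.9306
k=4: j=0 S=67.9314 intr=31.3586 cont=30.9573 V=31.3586[EX]; j=1 S=82.6510 intr=16.6390 cont=18.0413 V=18.0413[hold]; j=2 S=100.5600 intr=0.0000 cont=7.6986 V=7.6986[hold]; j=3 S=122.3496 intr=0.0000 cont=2.0731 V=2.0731[hold]; j=4 S=148.8606 intr=0.0000 cont=0.2585 V=0.2585[hold]  S*(4)=67.9314
k=3: j=0 S=74.9306 intr=24.3594 cont=24.6510 V=24.6510[hold]; j=1 S=91.1668 intr=8.1232 cont=12.8575 V=12.8575[hold]; j=2 S=110.9210 intr=0.0000 cont=4.8876 V=4.8876[hold]; j=3 S=134.9557 intr=0.0000 cont=1.1680 V=1.1680[hold]  S*(3)=-
k=2: j=0 S=82.6510 intr=16.6390 cont=18.7235 V=18.7235[hold]; j=1 S=100.5600 intr=0.0000 cont=8.8671 V=8.8671[hold]; j=2 S=122.3496 intr=0.0000 cont=3.0298 V=3.0298[hold]  S*(2)=-
k=1: j=0 S=91.1668 intr=8.1232 cont=13.7772 V=13.7772[hold]; j=1 S=110.9210 intr=0.0000 cont=5.9467 V=5.9467[hold]  S*(1)=-
k=0: j=0 S=100.5600 intr=0.0000 cont=9.8521 V=9.8521[hold]  S*(0)=-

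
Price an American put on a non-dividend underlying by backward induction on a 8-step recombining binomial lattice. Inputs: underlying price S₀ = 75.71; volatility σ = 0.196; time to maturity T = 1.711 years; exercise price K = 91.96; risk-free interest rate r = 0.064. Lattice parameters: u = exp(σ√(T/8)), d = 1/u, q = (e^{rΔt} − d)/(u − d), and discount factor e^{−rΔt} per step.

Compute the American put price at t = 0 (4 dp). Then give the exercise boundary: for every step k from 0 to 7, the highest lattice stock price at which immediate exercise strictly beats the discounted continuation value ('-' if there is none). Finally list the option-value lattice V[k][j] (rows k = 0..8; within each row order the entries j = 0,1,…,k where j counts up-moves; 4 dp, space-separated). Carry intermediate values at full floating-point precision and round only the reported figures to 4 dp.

price = 16.2500
boundary = 75.7100 69.1492 75.7100 69.1492 75.7100 69.1492 75.7100 82.8932
tree:
16.2500
22.8108 10.4235
28.8030 16.2500 5.9787
34.2760 22.8108 10.0452 2.8444
39.2747 28.8030 16.2500 5.2855 0.9442
43.8402 34.2760 22.8108 9.4988 2.0153 0.1028
48.0101 39.2747 28.8030 16.2500 4.2843 0.2334 0.0000
51.8187 43.8402 34.2760 22.8108 9.0668 0.5296 0.0000 0.0000
55.2972 48.0101 39.2747 28.8030 16.2500 1.2020 0.0000 0.0000 0.0000

Δt=0.21388, u=1.09488, d=0.91334, q=0.55327, disc=e^(-rΔt)=0.98641
k=8 terminal: V=max(K-S,0) → 55.2972 48.0101 39.2747 28.8030 16.2500 1.2020 0.0000 0.0000 0.0000
k=7: j=0 S=40.1413 intr=51.8187 cont=50.5685 V=51.8187[EX]; j=1 S=48.1198 intr=43.8402 cont=42.5900 V=43.8402[EX]; j=2 S=57.6840 intr=34.2760 cont=33.0258 V=34.2760[EX]; j=3 S=69.1492 intr=22.8108 cont=21.5606 V=22.8108[EX]; j=4 S=82.8932 intr=9.0668 cont=7.8166 V=9.0668[EX]; j=5 S=99.3690 intr=0.0000 cont=0.5296 V=0.5296[hold]; j=6 S=119.1195 intr=0.0000 cont=0.0000 V=0.0000[hold]; j=7 S=142.7956 intr=0.0000 cont=0.0000 V=0.0000[hold]  S*(7)=82.8932
k=6: j=0 S=43.9499 intr=48.0101 cont=46.7599 V=48.0101[EX]; j=1 S=52.6853 intr=39.2747 cont=38.0245 V=39.2747[EX]; j=2 S=63.1570 intr=28.8030 cont=27.5528 V=28.8030[EX]; j=3 S=75.7100 intr=16.2500 cont=14.9998 V=16.2500[EX]; j=4 S=90.7580 intr=1.2020 cont=4.2843 V=4.2843[hold]; j=5 S=108.7970 intr=0.0000 cont=0.2334 V=0.2334[hold]; j=6 S=130.4214 intr=0.0000 cont=0.0000 V=0.0000[hold]  S*(6)=75.7100
k=5: j=0 S=48.1198 intr=43.8402 cont=42.5900 V=43.8402[EX]; j=1 S=57.6840 intr=34.2760 cont=33.0258 V=34.2760[EX]; j=2 S=69.1492 intr=22.8108 cont=21.5606 V=22.8108[EX]; j=3 S=82.8932 intr=9.0668 cont=9.4988 V=9.4988[hold]; j=4 S=99.3690 intr=0.0000 cont=2.0153 V=2.0153[hold]; j=5 S=119.1195 intr=0.0000 cont=0.1028 V=0.1028[hold]  S*(5)=69.1492
k=4: j=0 S=52.6853 intr=39.2747 cont=38.0245 V=39.2747[EX]; j=1 S=63.1570 intr=28.8030 cont=27.5528 V=28.8030[EX]; j=2 S=75.7100 intr=16.2500 cont=15.2356 V=16.2500[EX]; j=3 S=90.7580 intr=1.2020 cont=5.2855 V=5.2855[hold]; j=4 S=108.7970 intr=0.0000 cont=0.9442 V=0.9442[hold]  S*(4)=75.7100
k=3: j=0 S=57.6840 intr=34.2760 cont=33.0258 V=34.2760[EX]; j=1 S=69.1492 intr=22.8108 cont=21.5606 V=22.8108[EX]; j=2 S=82.8932 intr=9.0668 cont=10.0452 V=10.0452[hold]; j=3 S=99.3690 intr=0.0000 cont=2.8444 V=2.8444[hold]  S*(3)=69.1492
k=2: j=0 S=63.1570 intr=28.8030 cont=27.5528 V=28.8030[EX]; j=1 S=75.7100 intr=16.2500 cont=15.5338 V=16.2500[EX]; j=2 S=90.7580 intr=1.2020 cont=5.9787 V=5.9787[hold]  S*(2)=75.7100
k=1: j=0 S=69.1492 intr=22.8108 cont=21.5606 V=22.8108[EX]; j=1 S=82.8932 intr=9.0668 cont=10.4235 V=10.4235[hold]  S*(1)=69.1492
k=0: j=0 S=75.7100 intr=16.2500 cont=15.7403 V=16.2500[EX]  S*(0)=75.7100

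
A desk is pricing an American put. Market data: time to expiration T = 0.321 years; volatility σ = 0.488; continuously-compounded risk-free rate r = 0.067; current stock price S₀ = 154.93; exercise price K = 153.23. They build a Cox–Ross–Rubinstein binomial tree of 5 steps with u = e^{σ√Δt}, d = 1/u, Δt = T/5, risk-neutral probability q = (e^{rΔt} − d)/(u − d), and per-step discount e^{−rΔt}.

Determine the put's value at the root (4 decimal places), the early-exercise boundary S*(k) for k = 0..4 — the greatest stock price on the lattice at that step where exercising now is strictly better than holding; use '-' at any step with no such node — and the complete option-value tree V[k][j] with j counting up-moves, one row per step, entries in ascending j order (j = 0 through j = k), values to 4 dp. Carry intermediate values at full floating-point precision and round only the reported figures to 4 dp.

Δt=0.06420, u=1.13162, d=0.88369, q=0.48651, disc=e^(-rΔt)=0.99571
k=5 terminal: V=max(K-S,0) → 69.7395 46.3155 16.3198 0.0000 0.0000 0.0000
k=4: j=0 S=94.4793 intr=58.7507 cont=58.0930 V=58.7507[EX]; j=1 S=120.9863 intr=32.2437 cont=31.5860 V=32.2437[EX]; j=2 S=154.9300 intr=0.0000 cont=8.3440 V=8.3440[hold]; j=3 S=198.3969 intr=0.0000 cont=0.0000 V=0.0000[hold]; j=4 S=254.0588 intr=0.0000 cont=0.0000 V=0.0000[hold]  S*(4)=120.9863
k=3: j=0 S=106.9145 intr=46.3155 cont=45.6578 V=46.3155[EX]; j=1 S=136.9102 intr=16.3198 cont=20.5277 V=20.5277[hold]; j=2 S=175.3215 intr=0.0000 cont=4.2661 V=4.2661[hold]; j=3 S=224.5094 intr=0.0000 cont=0.0000 V=0.0000[hold]  S*(3)=106.9145
k=2: j=0 S=120.9863 intr=32.2437 cont=33.6244 V=33.6244[hold]; j=1 S=154.9300 intr=0.0000 cont=12.5621 V=12.5621[hold]; j=2 S=198.3969 intr=0.0000 cont=2.1812 V=2.1812[hold]  S*(2)=-
k=1: j=0 S=136.9102 intr=16.3198 cont=23.2769 V=23.2769[hold]; j=1 S=175.3215 intr=0.0000 cont=7.4794 V=7.4794[hold]  S*(1)=-
k=0: j=0 S=154.9300 intr=0.0000 cont=15.5243 V=15.5243[hold]  S*(0)=-

price = 15.5243
boundary = - - - 106.9145 120.9863
tree:
15.5243
23.2769 7.4794
33.6244 12.5621 2.1812
46.3155 20.5277 4.2661 0.0000
58.7507 32.2437 8.3440 0.0000 0.0000
69.7395 46.3155 16.3198 0.0000 0.0000 0.0000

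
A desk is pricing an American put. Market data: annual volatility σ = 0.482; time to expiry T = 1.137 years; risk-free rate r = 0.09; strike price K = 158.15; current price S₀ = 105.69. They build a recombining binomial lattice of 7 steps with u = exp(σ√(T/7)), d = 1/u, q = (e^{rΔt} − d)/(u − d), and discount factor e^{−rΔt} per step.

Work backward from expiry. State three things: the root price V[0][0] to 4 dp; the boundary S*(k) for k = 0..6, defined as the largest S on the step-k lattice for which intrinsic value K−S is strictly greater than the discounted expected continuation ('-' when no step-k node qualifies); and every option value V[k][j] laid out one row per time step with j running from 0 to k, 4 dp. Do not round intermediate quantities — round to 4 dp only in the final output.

Δt=0.16243, u=1.21441, d=0.82345, q=0.48925, disc=e^(-rΔt)=0.98549
k=7 terminal: V=max(K-S,0) → 131.0182 118.1363 99.1382 71.1200 29.7991 0.0000 0.0000 0.0000
k=6: j=0 S=32.9491 intr=125.2009 cont=122.9058 V=125.2009[EX]; j=1 S=48.5930 intr=109.5570 cont=107.2619 V=109.5570[EX]; j=2 S=71.6645 intr=86.4855 cont=84.1904 V=86.4855[EX]; j=3 S=105.6900 intr=52.4600 cont=50.1649 V=52.4600[EX]; j=4 S=155.8705 intr=2.2795 cont=14.9989 V=14.9989[hold]; j=5 S=229.8762 intr=0.0000 cont=0.0000 V=0.0000[hold]; j=6 S=339.0191 intr=0.0000 cont=0.0000 V=0.0000[hold]  S*(6)=105.6900
k=5: j=0 S=40.0137 intr=118.1363 cont=115.8412 V=118.1363[EX]; j=1 S=59.0118 intr=99.1382 cont=96.8431 V=99.1382[EX]; j=2 S=87.0300 intr=71.1200 cont=68.8249 V=71.1200[EX]; j=3 S=128.3509 intr=29.7991 cont=33.6367 V=33.6367[hold]; j=4 S=189.2906 intr=0.0000 cont=7.5495 V=7.5495[hold]; j=5 S=279.1638 intr=0.0000 cont=0.0000 V=0.0000[hold]  S*(5)=87.0300
k=4: j=0 S=48.5930 intr=109.5570 cont=107.2619 V=109.5570[EX]; j=1 S=71.6645 intr=86.4855 cont=84.1904 V=86.4855[EX]; j=2 S=105.6900 intr=52.4600 cont=52.0152 V=52.4600[EX]; j=3 S=155.8705 intr=2.2795 cont=20.5705 V=20.5705[hold]; j=4 S=229.8762 intr=0.0000 cont=3.7999 V=3.7999[hold]  S*(4)=105.6900
k=3: j=0 S=59.0118 intr=99.1382 cont=96.8431 V=99.1382[EX]; j=1 S=87.0300 intr=71.1200 cont=68.8249 V=71.1200[EX]; j=2 S=128.3509 intr=29.7991 cont=36.3231 V=36.3231[hold]; j=3 S=189.2906 intr=0.0000 cont=12.1860 V=12.1860[hold]  S*(3)=87.0300
k=2: j=0 S=71.6645 intr=86.4855 cont=84.1904 V=86.4855[EX]; j=1 S=105.6900 intr=52.4600 cont=53.3104 V=53.3104[hold]; j=2 S=155.8705 intr=2.2795 cont=24.1582 V=24.1582[hold]  S*(2)=71.6645
k=1: j=0 S=87.0300 intr=71.1200 cont=69.2350 V=71.1200[EX]; j=1 S=128.3509 intr=29.7991 cont=38.4809 V=38.4809[hold]  S*(1)=87.0300
k=0: j=0 S=105.6900 intr=52.4600 cont=54.3509 V=54.3509[hold]  S*(0)=-

price = 54.3509
boundary = - 87.0300 71.6645 87.0300 105.6900 87.0300 105.6900
tree:
54.3509
71.1200 38.4809
86.4855 53.3104 24.1582
99.1382 71.1200 36.3231 12.1860
109.5570 86.4855 52.4600 20.5705 3.7999
118.1363 99.1382 71.1200 33.6367 7.5495 0.0000
125.2009 109.5570 86.4855 52.4600 14.9989 0.0000 0.0000
131.0182 118.1363 99.1382 71.1200 29.7991 0.0000 0.0000 0.0000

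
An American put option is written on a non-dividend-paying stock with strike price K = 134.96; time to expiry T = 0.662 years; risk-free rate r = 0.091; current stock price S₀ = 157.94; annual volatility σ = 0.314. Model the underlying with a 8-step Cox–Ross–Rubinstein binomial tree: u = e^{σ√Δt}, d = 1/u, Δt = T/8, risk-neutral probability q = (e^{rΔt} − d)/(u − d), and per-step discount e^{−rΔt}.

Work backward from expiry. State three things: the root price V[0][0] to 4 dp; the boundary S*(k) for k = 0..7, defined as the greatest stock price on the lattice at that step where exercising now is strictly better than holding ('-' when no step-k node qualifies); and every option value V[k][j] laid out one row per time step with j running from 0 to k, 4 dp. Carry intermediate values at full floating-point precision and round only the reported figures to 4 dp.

price = 4.2561
boundary = - - - - 110.0473 100.5429 110.0473 120.4502
tree:
4.2561
6.9226 1.8490
10.9735 3.2723 0.5581
16.8576 5.6847 1.0861 0.0773
24.9127 9.6442 2.1012 0.1619 0.0000
34.4171 15.8514 4.0368 0.3394 0.0000 0.0000
43.1007 24.9127 7.6918 0.7112 0.0000 0.0000 0.0000
51.0343 34.4171 14.5098 1.4904 0.0000 0.0000 0.0000 0.0000
58.2827 43.1007 24.9127 3.1235 0.0000 0.0000 0.0000 0.0000 0.0000

params: Δt=0.08275 u=1.09453 d=0.91363 q=0.51922 e^(-rΔt)=0.99250
t_8 payoffs: 58.2827 43.1007 24.9127 3.1235 0.0000 0.0000 0.0000 0.0000 0.0000
t_7: node(7,0) S=83.9257 payoff=51.0343 vs cont=50.0218 → 51.0343 [stop]  node(7,1) S=100.5429 payoff=34.4171 vs cont=33.4047 → 34.4171 [stop]  node(7,2) S=120.4502 payoff=14.5098 vs cont=13.4973 → 14.5098 [stop]  node(7,3) S=144.2992 payoff=0.0000 vs cont=1.4904 → 1.4904 [wait]  node(7,4) S=172.8703 payoff=0.0000 vs cont=0.0000 → 0.0000 [wait]  node(7,5) S=207.0983 payoff=0.0000 vs cont=0.0000 → 0.0000 [wait]  node(7,6) S=248.1035 payoff=0.0000 vs cont=0.0000 → 0.0000 [wait]  node(7,7) S=297.2277 payoff=0.0000 vs cont=0.0000 → 0.0000 [wait]  ⇒ S*(7)=120.4502
t_6: node(6,0) S=91.8593 payoff=43.1007 vs cont=42.0882 → 43.1007 [stop]  node(6,1) S=110.0473 payoff=24.9127 vs cont=23.9002 → 24.9127 [stop]  node(6,2) S=131.8365 payoff=3.1235 vs cont=7.6918 → 7.6918 [wait]  node(6,3) S=157.9400 payoff=0.0000 vs cont=0.7112 → 0.7112 [wait]  node(6,4) S=189.2119 payoff=0.0000 vs cont=0.0000 → 0.0000 [wait]  node(6,5) S=226.6756 payoff=0.0000 vs cont=0.0000 → 0.0000 [wait]  node(6,6) S=271.5571 payoff=0.0000 vs cont=0.0000 → 0.0000 [wait]  ⇒ S*(6)=110.0473
t_5: node(5,0) S=100.5429 payoff=34.4171 vs cont=33.4047 → 34.4171 [stop]  node(5,1) S=120.4502 payoff=14.5098 vs cont=15.8514 → 15.8514 [wait]  node(5,2) S=144.2992 payoff=0.0000 vs cont=4.0368 → 4.0368 [wait]  node(5,3) S=172.8703 payoff=0.0000 vs cont=0.3394 → 0.3394 [wait]  node(5,4) S=207.0983 payoff=0.0000 vs cont=0.0000 → 0.0000 [wait]  node(5,5) S=248.1035 payoff=0.0000 vs cont=0.0000 → 0.0000 [wait]  ⇒ S*(5)=100.5429
t_4: node(4,0) S=110.0473 payoff=24.9127 vs cont=24.5916 → 24.9127 [stop]  node(4,1) S=131.8365 payoff=3.1235 vs cont=9.6442 → 9.6442 [wait]  node(4,2) S=157.9400 payoff=0.0000 vs cont=2.1012 → 2.1012 [wait]  node(4,3) S=189.2119 payoff=0.0000 vs cont=0.1619 → 0.1619 [wait]  node(4,4) S=226.6756 payoff=0.0000 vs cont=0.0000 → 0.0000 [wait]  ⇒ S*(4)=110.0473
t_3: node(3,0) S=120.4502 payoff=14.5098 vs cont=16.8576 → 16.8576 [wait]  node(3,1) S=144.2992 payoff=0.0000 vs cont=5.6847 → 5.6847 [wait]  node(3,2) S=172.8703 payoff=0.0000 vs cont=1.0861 → 1.0861 [wait]  node(3,3) S=207.0983 payoff=0.0000 vs cont=0.0773 → 0.0773 [wait]  ⇒ S*(3)=-
t_2: node(2,0) S=131.8365 payoff=3.1235 vs cont=10.9735 → 10.9735 [wait]  node(2,1) S=157.9400 payoff=0.0000 vs cont=3.2723 → 3.2723 [wait]  node(2,2) S=189.2119 payoff=0.0000 vs cont=0.5581 → 0.5581 [wait]  ⇒ S*(2)=-
t_1: node(1,0) S=144.2992 payoff=0.0000 vs cont=6.9226 → 6.9226 [wait]  node(1,1) S=172.8703 payoff=0.0000 vs cont=1.8490 → 1.8490 [wait]  ⇒ S*(1)=-
t_0: node(0,0) S=157.9400 payoff=0.0000 vs cont=4.2561 → 4.2561 [wait]  ⇒ S*(0)=-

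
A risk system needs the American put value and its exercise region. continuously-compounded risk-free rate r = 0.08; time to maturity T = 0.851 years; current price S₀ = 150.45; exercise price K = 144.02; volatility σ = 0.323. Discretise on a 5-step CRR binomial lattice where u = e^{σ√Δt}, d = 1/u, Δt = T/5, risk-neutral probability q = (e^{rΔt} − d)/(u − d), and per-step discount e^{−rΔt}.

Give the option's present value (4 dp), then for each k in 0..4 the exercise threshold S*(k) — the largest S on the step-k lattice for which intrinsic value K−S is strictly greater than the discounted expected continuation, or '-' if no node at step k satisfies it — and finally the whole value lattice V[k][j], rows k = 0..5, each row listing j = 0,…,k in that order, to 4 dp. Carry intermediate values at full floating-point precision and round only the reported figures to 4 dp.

Δt=0.17020, u=1.14254, d=0.87524, q=0.51802, disc=e^(-rΔt)=0.98648
k=5 terminal: V=max(K-S,0) → 66.7460 43.1465 12.3398 0.0000 0.0000 0.0000
k=4: j=0 S=88.2887 intr=55.7313 cont=53.7836 V=55.7313[EX]; j=1 S=115.2521 intr=28.7679 cont=26.8203 V=28.7679[EX]; j=2 S=150.4500 intr=0.0000 cont=5.8671 V=5.8671[hold]; j=3 S=196.3974 intr=0.0000 cont=0.0000 V=0.0000[hold]; j=4 S=256.3771 intr=0.0000 cont=0.0000 V=0.0000[hold]  S*(4)=115.2521
k=3: j=0 S=100.8735 intr=43.1465 cont=41.1988 V=43.1465[EX]; j=1 S=131.6802 intr=12.3398 cont=16.6761 V=16.6761[hold]; j=2 S=171.8953 intr=0.0000 cont=2.7895 V=2.7895[hold]; j=3 S=224.3920 intr=0.0000 cont=0.0000 V=0.0000[hold]  S*(3)=100.8735
k=2: j=0 S=115.2521 intr=28.7679 cont=29.0362 V=29.0362[hold]; j=1 S=150.4500 intr=0.0000 cont=9.3543 V=9.3543[hold]; j=2 S=196.3974 intr=0.0000 cont=1.3263 V=1.3263[hold]  S*(2)=-
k=1: j=0 S=131.6802 intr=12.3398 cont=18.5857 V=18.5857[hold]; j=1 S=171.8953 intr=0.0000 cont=5.1254 V=5.1254[hold]  S*(1)=-
k=0: j=0 S=150.4500 intr=0.0000 cont=11.4559 V=11.4559[hold]  S*(0)=-

price = 11.4559
boundary = - - - 100.8735 115.2521
tree:
11.4559
18.5857 5.1254
29.0362 9.3543 1.3263
43.1465 16.6761 2.7895 0.0000
55.7313 28.7679 5.8671 0.0000 0.0000
66.7460 43.1465 12.3398 0.0000 0.0000 0.0000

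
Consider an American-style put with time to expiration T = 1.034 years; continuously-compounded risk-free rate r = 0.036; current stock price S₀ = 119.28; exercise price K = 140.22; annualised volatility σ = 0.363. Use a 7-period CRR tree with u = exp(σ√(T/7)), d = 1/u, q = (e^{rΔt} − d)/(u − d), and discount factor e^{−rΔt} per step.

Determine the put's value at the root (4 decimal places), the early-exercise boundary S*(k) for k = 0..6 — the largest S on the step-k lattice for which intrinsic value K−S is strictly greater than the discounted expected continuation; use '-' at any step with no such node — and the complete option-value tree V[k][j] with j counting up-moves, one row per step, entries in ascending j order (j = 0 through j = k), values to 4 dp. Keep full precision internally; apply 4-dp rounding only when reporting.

price = 28.5280
boundary = - - 90.2375 78.4869 90.2375 103.7475 119.2800
tree:
28.5280
38.4561 18.2672
49.9825 26.6022 9.5904
61.7331 37.3247 15.4739 3.4290
71.9536 49.9825 24.2531 6.2931 0.4162
80.8432 61.7331 36.4725 11.5046 0.8112 0.0000
88.5752 71.9536 49.9825 20.9400 1.5812 0.0000 0.0000
95.3003 80.8432 61.7331 36.4725 3.0820 0.0000 0.0000 0.0000

Δt=0.14771  u=1.14971  d=0.86978  q=0.48422  discount=0.99470
step 7 (expiry): payoffs max(K−S,0) = 95.3003 80.8432 61.7331 36.4725 3.0820 0.0000 0.0000 0.0000
step 6: (k=6,j=0): S=51.6448, (K−S)⁺=88.5752, hold=87.8315 ⇒ V=88.5752 exercise | (k=6,j=1): S=68.2664, (K−S)⁺=71.9536, hold=71.2099 ⇒ V=71.9536 exercise | (k=6,j=2): S=90.2375, (K−S)⁺=49.9825, hold=49.2388 ⇒ V=49.9825 exercise | (k=6,j=3): S=119.2800, (K−S)⁺=20.9400, hold=20.1963 ⇒ V=20.9400 exercise | (k=6,j=4): S=157.6696, (K−S)⁺=0.0000, hold=1.5812 ⇒ V=1.5812 continue | (k=6,j=5): S=208.4147, (K−S)⁺=0.0000, hold=0.0000 ⇒ V=0.0000 continue | (k=6,j=6): S=275.4918, (K−S)⁺=0.0000, hold=0.0000 ⇒ V=0.0000 continue  boundary S*=119.2800
step 5: (k=5,j=0): S=59.3768, (K−S)⁺=80.8432, hold=80.0995 ⇒ V=80.8432 exercise | (k=5,j=1): S=78.4869, (K−S)⁺=61.7331, hold=60.9894 ⇒ V=61.7331 exercise | (k=5,j=2): S=103.7475, (K−S)⁺=36.4725, hold=35.7289 ⇒ V=36.4725 exercise | (k=5,j=3): S=137.1380, (K−S)⁺=3.0820, hold=11.5046 ⇒ V=11.5046 continue | (k=5,j=4): S=181.2751, (K−S)⁺=0.0000, hold=0.8112 ⇒ V=0.8112 continue | (k=5,j=5): S=239.6175, (K−S)⁺=0.0000, hold=0.0000 ⇒ V=0.0000 continue  boundary S*=103.7475
step 4: (k=4,j=0): S=68.2664, (K−S)⁺=71.9536, hold=71.2099 ⇒ V=71.9536 exercise | (k=4,j=1): S=90.2375, (K−S)⁺=49.9825, hold=49.2388 ⇒ V=49.9825 exercise | (k=4,j=2): S=119.2800, (K−S)⁺=20.9400, hold=24.2531 ⇒ V=24.2531 continue | (k=4,j=3): S=157.6696, (K−S)⁺=0.0000, hold=6.2931 ⇒ V=6.2931 continue | (k=4,j=4): S=208.4147, (K−S)⁺=0.0000, hold=0.4162 ⇒ V=0.4162 continue  boundary S*=90.2375
step 3: (k=3,j=0): S=78.4869, (K−S)⁺=61.7331, hold=60.9894 ⇒ V=61.7331 exercise | (k=3,j=1): S=103.7475, (K−S)⁺=36.4725, hold=37.3247 ⇒ V=37.3247 continue | (k=3,j=2): S=137.1380, (K−S)⁺=3.0820, hold=15.4739 ⇒ V=15.4739 continue | (k=3,j=3): S=181.2751, (K−S)⁺=0.0000, hold=3.4290 ⇒ V=3.4290 continue  boundary S*=78.4869
step 2: (k=2,j=0): S=90.2375, (K−S)⁺=49.9825, hold=49.6492 ⇒ V=49.9825 exercise | (k=2,j=1): S=119.2800, (K−S)⁺=20.9400, hold=26.6022 ⇒ V=26.6022 continue | (k=2,j=2): S=157.6696, (K−S)⁺=0.0000, hold=9.5904 ⇒ V=9.5904 continue  boundary S*=90.2375
step 1: (k=1,j=0): S=103.7475, (K−S)⁺=36.4725, hold=38.4561 ⇒ V=38.4561 continue | (k=1,j=1): S=137.1380, (K−S)⁺=3.0820, hold=18.2672 ⇒ V=18.2672 continue  boundary S*=-
step 0: (k=0,j=0): S=119.2800, (K−S)⁺=20.9400, hold=28.5280 ⇒ V=28.5280 continue  boundary S*=-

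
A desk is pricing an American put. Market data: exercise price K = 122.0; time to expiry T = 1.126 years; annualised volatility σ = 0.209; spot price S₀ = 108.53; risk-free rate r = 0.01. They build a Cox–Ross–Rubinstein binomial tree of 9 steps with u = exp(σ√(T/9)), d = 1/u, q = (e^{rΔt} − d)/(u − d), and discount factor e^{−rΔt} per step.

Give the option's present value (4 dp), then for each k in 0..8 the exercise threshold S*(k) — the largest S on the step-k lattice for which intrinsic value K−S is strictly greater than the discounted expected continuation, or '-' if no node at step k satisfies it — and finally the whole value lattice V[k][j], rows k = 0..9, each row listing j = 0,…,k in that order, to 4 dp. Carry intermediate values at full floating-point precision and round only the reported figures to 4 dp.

Δt=0.12511, u=1.07673, d=0.92874, q=0.48999, disc=e^(-rΔt)=0.99875
k=9 terminal: V=max(K-S,0) → 66.2043 57.3138 47.0067 35.0572 21.2038 5.1429 0.0000 0.0000 0.0000 0.0000
k=8: j=0 S=60.0767 intr=61.9233 cont=61.7707 V=61.9233[EX]; j=1 S=69.6494 intr=52.3506 cont=52.1981 V=52.3506[EX]; j=2 S=80.7473 intr=41.2527 cont=41.1001 V=41.2527[EX]; j=3 S=93.6136 intr=28.3864 cont=28.2339 V=28.3864[EX]; j=4 S=108.5300 intr=13.4700 cont=13.3175 V=13.4700[EX]; j=5 S=125.8232 intr=0.0000 cont=2.6197 V=2.6197[hold]; j=6 S=145.8719 intr=0.0000 cont=0.0000 V=0.0000[hold]; j=7 S=169.1151 intr=0.0000 cont=0.0000 V=0.0000[hold]; j=8 S=196.0619 intr=0.0000 cont=0.0000 V=0.0000[hold]  S*(8)=108.5300
k=7: j=0 S=64.6862 intr=57.3138 cont=57.1612 V=57.3138[EX]; j=1 S=74.9933 intr=47.0067 cont=46.8541 V=47.0067[EX]; j=2 S=86.9428 intr=35.0572 cont=34.9047 V=35.0572[EX]; j=3 S=100.7962 intr=21.2038 cont=21.0512 V=21.2038[EX]; j=4 S=116.8571 intr=5.1429 cont=8.1433 V=8.1433[hold]; j=5 S=135.4772 intr=0.0000 cont=1.3344 V=1.3344[hold]; j=6 S=157.0641 intr=0.0000 cont=0.0000 V=0.0000[hold]; j=7 S=182.0907 intr=0.0000 cont=0.0000 V=0.0000[hold]  S*(7)=100.7962
k=6: j=0 S=69.6494 intr=52.3506 cont=52.1981 V=52.3506[EX]; j=1 S=80.7473 intr=41.2527 cont=41.1001 V=41.2527[EX]; j=2 S=93.6136 intr=28.3864 cont=28.2339 V=28.3864[EX]; j=3 S=108.5300 intr=13.4700 cont=14.7858 V=14.7858[hold]; j=4 S=125.8232 intr=0.0000 cont=4.8010 V=4.8010[hold]; j=5 S=145.8719 intr=0.0000 cont=0.6797 V=0.6797[hold]; j=6 S=169.1151 intr=0.0000 cont=0.0000 V=0.0000[hold]  S*(6)=93.6136
k=5: j=0 S=74.9933 intr=47.0067 cont=46.8541 V=47.0067[EX]; j=1 S=86.9428 intr=35.0572 cont=34.9047 V=35.0572[EX]; j=2 S=100.7962 intr=21.2038 cont=21.6951 V=21.6951[hold]; j=3 S=116.8571 intr=5.1429 cont=9.8810 V=9.8810[hold]; j=4 S=135.4772 intr=0.0000 cont=2.7781 V=2.7781[hold]; j=5 S=157.0641 intr=0.0000 cont=0.3462 V=0.3462[hold]  S*(5)=86.9428
k=4: j=0 S=80.7473 intr=41.2527 cont=41.1001 V=41.2527[EX]; j=1 S=93.6136 intr=28.3864 cont=28.4743 V=28.4743[hold]; j=2 S=108.5300 intr=13.4700 cont=15.8865 V=15.8865[hold]; j=3 S=125.8232 intr=0.0000 cont=6.3927 V=6.3927[hold]; j=4 S=145.8719 intr=0.0000 cont=1.5846 V=1.5846[hold]  S*(4)=80.7473
k=3: j=0 S=86.9428 intr=35.0572 cont=34.9477 V=35.0572[EX]; j=1 S=100.7962 intr=21.2038 cont=22.2786 V=22.2786[hold]; j=2 S=116.8571 intr=5.1429 cont=11.2206 V=11.2206[hold]; j=3 S=135.4772 intr=0.0000 cont=4.0317 V=4.0317[hold]  S*(3)=86.9428
k=2: j=0 S=93.6136 intr=28.3864 cont=28.7598 V=28.7598[hold]; j=1 S=108.5300 intr=13.4700 cont=16.8392 V=16.8392[hold]; j=2 S=125.8232 intr=0.0000 cont=7.6885 V=7.6885[hold]  S*(2)=-
k=1: j=0 S=100.7962 intr=21.2038 cont=22.8902 V=22.8902[hold]; j=1 S=116.8571 intr=5.1429 cont=12.3401 V=12.3401[hold]  S*(1)=-
k=0: j=0 S=108.5300 intr=13.4700 cont=17.6986 V=17.6986[hold]  S*(0)=-

price = 17.6986
boundary = - - - 86.9428 80.7473 86.9428 93.6136 100.7962 108.5300
tree:
17.6986
22.8902 12.3401
28.7598 16.8392 7.6885
35.0572 22.2786 11.2206 4.0317
41.2527 28.4743 15.8865 6.3927 1.5846
47.0067 35.0572 21.6951 9.8810 2.7781 0.3462
52.3506 41.2527 28.3864 14.7858 4.8010 0.6797 0.0000
57.3138 47.0067 35.0572 21.2038 8.1433 1.3344 0.0000 0.0000
61.9233 52.3506 41.2527 28.3864 13.4700 2.6197 0.0000 0.0000 0.0000
66.2043 57.3138 47.0067 35.0572 21.2038 5.1429 0.0000 0.0000 0.0000 0.0000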